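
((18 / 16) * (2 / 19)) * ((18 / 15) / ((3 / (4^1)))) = 18 / 95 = 0.19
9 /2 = 4.50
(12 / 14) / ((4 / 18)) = 27 / 7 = 3.86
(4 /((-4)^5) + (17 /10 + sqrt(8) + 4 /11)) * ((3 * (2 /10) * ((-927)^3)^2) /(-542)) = -1903705039559004867 * sqrt(2) /1355 - 55209349852250700147867 /38156800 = -3433804268954131.16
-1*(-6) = 6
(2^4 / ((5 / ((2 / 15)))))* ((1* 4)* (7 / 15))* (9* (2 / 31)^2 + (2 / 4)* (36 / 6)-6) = -2.36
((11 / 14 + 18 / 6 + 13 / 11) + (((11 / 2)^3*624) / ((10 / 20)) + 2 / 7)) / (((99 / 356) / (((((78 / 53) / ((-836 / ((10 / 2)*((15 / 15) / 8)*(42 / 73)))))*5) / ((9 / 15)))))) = -243401994875 / 61795668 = -3938.82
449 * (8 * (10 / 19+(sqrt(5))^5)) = 35920 / 19+89800 * sqrt(5) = 202689.43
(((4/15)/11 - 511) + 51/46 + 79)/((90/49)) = -160243769/683100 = -234.58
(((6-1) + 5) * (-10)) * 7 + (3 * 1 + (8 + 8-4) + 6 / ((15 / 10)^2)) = -2047 / 3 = -682.33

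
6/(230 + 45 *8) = 3/295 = 0.01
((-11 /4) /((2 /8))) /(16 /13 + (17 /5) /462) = -8.88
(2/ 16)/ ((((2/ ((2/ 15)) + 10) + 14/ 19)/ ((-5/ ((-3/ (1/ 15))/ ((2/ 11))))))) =0.00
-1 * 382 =-382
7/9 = 0.78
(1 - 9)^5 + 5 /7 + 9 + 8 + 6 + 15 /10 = -458399 /14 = -32742.79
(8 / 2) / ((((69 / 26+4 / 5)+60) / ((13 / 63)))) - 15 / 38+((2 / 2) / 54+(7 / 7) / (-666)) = -0.36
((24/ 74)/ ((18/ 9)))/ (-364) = -3/ 6734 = -0.00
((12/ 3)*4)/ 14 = 1.14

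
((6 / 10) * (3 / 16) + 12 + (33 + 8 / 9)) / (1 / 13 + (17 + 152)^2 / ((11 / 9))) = 4736303 / 2405986560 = 0.00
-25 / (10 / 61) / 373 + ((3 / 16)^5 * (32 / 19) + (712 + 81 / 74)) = 6123678805035 / 8592392192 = 712.69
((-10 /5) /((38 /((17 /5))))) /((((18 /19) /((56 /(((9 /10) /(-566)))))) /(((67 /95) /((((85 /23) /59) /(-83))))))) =-239186795792 /38475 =-6216680.85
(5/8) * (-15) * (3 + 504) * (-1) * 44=418275/2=209137.50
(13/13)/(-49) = -1/49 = -0.02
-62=-62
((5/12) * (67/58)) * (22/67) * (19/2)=1045/696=1.50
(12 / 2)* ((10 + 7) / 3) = 34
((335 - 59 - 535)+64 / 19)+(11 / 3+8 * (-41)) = -33058 / 57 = -579.96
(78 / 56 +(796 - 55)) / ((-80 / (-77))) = 228657 / 320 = 714.55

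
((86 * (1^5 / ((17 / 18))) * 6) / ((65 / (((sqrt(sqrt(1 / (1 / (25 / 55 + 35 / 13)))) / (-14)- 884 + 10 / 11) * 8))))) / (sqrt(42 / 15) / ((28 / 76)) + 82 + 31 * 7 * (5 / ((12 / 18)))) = -295291922688 / 8500848521- 2171328 * 143^(3 / 4) * sqrt(15) * 2^(1 / 4) / 110511030773 + 313728 * sqrt(21) * 286^(3 / 4) / 10056503800343 + 6095107584 * sqrt(70) / 552555153865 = -34.65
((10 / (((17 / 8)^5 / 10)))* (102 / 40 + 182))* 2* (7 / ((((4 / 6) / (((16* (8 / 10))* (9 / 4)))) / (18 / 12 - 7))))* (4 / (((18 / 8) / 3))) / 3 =-3576151670784 / 1419857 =-2518670.31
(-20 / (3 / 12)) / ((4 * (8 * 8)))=-5 / 16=-0.31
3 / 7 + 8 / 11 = 89 / 77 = 1.16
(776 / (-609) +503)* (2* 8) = 4888816 / 609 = 8027.61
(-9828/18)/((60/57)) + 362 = -1567/10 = -156.70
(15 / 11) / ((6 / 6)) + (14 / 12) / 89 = 8087 / 5874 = 1.38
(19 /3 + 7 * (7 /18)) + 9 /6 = 95 /9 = 10.56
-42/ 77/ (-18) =1/ 33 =0.03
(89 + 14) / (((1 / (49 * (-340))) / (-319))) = 547397620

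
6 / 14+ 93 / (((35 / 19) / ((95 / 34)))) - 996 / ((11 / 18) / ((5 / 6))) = -3185295 / 2618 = -1216.69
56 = 56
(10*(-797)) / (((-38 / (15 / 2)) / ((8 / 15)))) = 15940 / 19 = 838.95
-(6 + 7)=-13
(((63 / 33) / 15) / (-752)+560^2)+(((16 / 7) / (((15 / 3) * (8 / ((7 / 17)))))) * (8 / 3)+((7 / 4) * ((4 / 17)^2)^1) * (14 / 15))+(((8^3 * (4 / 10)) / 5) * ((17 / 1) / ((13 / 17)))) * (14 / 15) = 1221555943697469 / 3884738000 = 314450.02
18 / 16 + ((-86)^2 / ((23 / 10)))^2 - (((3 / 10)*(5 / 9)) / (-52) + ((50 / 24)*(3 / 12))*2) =568888491161 / 55016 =10340418.99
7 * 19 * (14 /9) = 1862 /9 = 206.89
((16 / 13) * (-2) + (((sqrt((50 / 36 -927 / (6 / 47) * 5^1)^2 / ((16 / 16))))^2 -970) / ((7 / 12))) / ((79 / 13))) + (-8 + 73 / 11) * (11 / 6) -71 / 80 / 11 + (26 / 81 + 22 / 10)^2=77170233034169984729 / 207534927600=371842146.89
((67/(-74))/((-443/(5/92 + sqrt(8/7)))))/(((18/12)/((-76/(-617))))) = 0.00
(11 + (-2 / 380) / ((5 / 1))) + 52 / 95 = 10969 / 950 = 11.55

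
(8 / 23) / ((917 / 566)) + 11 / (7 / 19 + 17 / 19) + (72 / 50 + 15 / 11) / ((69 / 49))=1519236769 / 139200600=10.91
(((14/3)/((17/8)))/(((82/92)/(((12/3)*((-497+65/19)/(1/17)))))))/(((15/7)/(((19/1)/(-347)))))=2113.09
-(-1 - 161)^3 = 4251528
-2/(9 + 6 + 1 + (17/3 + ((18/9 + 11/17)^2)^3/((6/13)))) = -289650828/111086837095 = -0.00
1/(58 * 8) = 1/464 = 0.00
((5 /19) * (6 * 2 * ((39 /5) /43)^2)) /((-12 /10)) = -3042 /35131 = -0.09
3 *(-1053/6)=-526.50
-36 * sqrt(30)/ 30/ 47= -6 * sqrt(30)/ 235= -0.14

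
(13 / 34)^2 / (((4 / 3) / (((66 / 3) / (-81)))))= -1859 / 62424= -0.03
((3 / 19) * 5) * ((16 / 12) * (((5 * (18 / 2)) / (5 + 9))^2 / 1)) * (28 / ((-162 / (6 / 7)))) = -1500 / 931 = -1.61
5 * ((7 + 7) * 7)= 490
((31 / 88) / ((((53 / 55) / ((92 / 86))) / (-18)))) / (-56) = 32085 / 255248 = 0.13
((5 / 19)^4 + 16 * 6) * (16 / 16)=12511441 / 130321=96.00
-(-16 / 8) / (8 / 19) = 19 / 4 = 4.75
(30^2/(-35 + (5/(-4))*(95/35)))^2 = 1016064/1849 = 549.52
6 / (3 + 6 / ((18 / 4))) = 18 / 13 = 1.38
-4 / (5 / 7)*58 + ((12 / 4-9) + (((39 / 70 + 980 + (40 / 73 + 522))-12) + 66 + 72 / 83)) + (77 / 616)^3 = 133243270497 / 108577280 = 1227.17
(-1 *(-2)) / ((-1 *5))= -2 / 5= -0.40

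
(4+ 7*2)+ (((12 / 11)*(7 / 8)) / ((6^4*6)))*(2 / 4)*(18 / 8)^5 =25957359 / 1441792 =18.00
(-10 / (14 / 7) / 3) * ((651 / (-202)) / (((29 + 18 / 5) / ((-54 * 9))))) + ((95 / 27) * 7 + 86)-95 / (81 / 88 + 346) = 410915294764 / 13570171029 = 30.28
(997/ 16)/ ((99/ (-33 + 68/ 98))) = -1578251/ 77616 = -20.33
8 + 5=13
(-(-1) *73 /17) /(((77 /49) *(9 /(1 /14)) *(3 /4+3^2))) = 146 /65637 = 0.00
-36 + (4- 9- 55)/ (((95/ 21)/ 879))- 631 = -12325.32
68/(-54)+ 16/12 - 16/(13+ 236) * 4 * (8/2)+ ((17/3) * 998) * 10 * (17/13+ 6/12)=2978268676/29133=102230.07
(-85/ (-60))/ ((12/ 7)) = 119/ 144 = 0.83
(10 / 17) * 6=60 / 17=3.53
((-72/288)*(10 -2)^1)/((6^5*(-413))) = 1/1605744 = 0.00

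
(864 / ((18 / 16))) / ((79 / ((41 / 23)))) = 31488 / 1817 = 17.33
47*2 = 94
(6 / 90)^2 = 1 / 225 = 0.00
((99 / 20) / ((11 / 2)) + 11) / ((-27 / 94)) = -5593 / 135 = -41.43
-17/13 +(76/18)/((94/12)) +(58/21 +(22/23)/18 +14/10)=15255983/4426695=3.45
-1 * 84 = -84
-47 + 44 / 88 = -93 / 2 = -46.50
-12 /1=-12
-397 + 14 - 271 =-654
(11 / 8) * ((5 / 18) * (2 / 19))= 55 / 1368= 0.04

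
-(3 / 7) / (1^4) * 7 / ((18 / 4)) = -2 / 3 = -0.67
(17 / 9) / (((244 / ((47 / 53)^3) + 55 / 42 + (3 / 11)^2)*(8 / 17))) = 1494947377 / 130827429300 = 0.01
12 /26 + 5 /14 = 149 /182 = 0.82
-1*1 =-1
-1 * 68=-68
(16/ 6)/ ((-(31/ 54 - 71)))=144/ 3803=0.04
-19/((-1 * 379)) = 19/379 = 0.05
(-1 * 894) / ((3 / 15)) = -4470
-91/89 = -1.02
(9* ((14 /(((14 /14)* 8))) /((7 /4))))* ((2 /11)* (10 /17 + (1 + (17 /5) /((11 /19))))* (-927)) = -116401536 /10285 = -11317.60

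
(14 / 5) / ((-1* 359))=-14 / 1795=-0.01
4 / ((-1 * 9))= -4 / 9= -0.44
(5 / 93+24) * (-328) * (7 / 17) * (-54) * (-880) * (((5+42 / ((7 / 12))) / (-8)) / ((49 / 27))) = 431480792160 / 527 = 818749131.23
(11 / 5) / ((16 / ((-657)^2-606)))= 4741473 / 80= 59268.41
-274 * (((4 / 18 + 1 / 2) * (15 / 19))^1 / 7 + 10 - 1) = -992839 / 399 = -2488.32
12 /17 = 0.71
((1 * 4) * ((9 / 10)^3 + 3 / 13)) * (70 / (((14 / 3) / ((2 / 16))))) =37431 / 5200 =7.20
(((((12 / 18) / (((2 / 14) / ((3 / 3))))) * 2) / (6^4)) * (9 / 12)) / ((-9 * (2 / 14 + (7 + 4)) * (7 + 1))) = -49 / 7278336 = -0.00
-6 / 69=-2 / 23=-0.09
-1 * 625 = -625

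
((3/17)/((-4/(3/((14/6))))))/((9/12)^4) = -64/357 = -0.18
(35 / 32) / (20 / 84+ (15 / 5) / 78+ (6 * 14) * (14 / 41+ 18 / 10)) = 1958775 / 322644016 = 0.01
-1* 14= -14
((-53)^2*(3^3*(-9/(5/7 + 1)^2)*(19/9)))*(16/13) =-7845537/13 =-603502.85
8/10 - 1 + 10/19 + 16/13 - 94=-114167/1235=-92.44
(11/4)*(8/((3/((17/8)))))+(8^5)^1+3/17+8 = 6689519/204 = 32791.76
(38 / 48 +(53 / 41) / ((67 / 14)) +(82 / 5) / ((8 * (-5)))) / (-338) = -1074263 / 557091600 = -0.00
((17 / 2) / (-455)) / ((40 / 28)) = -0.01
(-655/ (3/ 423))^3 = -787736987638875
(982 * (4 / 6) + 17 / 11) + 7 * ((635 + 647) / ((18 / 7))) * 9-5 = 1057987 / 33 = 32060.21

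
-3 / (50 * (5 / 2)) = -3 / 125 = -0.02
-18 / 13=-1.38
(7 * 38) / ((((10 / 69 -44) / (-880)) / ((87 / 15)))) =30957.97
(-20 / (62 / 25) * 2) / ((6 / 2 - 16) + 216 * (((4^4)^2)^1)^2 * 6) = -500 / 172554606083693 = -0.00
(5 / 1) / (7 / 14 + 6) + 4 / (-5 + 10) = 1.57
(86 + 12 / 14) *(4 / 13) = 2432 / 91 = 26.73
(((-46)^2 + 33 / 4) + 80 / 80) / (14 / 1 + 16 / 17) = 144517 / 1016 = 142.24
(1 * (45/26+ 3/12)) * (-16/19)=-1.67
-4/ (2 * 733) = -2/ 733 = -0.00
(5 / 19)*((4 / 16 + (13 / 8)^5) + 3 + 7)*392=173255425 / 77824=2226.25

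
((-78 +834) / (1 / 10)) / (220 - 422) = -3780 / 101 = -37.43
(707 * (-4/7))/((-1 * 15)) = 404/15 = 26.93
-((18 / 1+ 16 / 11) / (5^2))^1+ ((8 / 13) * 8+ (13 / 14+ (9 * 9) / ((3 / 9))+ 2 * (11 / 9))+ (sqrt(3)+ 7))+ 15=274.25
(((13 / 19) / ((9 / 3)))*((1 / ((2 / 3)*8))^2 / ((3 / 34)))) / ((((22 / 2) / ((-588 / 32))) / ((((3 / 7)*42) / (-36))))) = 32487 / 428032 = 0.08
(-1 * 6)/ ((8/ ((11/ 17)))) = -33/ 68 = -0.49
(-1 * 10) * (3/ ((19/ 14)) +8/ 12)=-1640/ 57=-28.77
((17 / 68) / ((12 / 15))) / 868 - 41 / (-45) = 569633 / 624960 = 0.91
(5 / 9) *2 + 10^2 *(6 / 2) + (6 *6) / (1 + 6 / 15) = 20590 / 63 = 326.83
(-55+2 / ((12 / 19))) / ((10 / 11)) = -57.02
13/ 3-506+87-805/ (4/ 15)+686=-32969/ 12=-2747.42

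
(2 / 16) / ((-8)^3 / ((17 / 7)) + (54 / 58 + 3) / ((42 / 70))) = -493 / 805648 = -0.00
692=692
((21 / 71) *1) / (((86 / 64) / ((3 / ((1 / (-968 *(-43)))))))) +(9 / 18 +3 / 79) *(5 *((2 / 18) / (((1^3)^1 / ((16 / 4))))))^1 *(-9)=154107202 / 5609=27474.99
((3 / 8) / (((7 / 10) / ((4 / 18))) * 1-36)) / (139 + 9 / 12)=-10 / 122421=-0.00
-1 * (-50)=50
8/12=2/3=0.67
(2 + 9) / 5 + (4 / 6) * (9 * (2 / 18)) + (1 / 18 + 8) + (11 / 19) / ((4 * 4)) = 149911 / 13680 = 10.96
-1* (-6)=6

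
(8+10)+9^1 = 27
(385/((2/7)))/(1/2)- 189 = 2506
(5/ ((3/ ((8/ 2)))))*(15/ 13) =100/ 13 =7.69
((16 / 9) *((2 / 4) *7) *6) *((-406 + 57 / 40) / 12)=-113281 / 90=-1258.68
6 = 6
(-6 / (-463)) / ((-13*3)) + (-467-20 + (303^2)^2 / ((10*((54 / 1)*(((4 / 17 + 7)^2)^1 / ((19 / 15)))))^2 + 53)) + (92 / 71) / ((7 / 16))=-20984344027527084492573008 / 44923259698598233023799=-467.12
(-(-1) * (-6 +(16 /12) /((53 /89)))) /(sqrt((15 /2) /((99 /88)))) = -299 * sqrt(15) /795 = -1.46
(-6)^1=-6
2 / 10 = 0.20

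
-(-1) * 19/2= 19/2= 9.50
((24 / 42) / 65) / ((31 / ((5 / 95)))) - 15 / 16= -4019861 / 4287920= -0.94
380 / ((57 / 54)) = 360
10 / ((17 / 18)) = 180 / 17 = 10.59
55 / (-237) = -55 / 237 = -0.23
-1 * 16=-16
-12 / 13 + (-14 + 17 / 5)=-749 / 65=-11.52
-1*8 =-8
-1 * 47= -47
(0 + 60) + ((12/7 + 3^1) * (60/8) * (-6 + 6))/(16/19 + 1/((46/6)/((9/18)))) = 60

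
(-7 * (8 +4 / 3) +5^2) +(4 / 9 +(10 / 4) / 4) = -2827 / 72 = -39.26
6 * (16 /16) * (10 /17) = 60 /17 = 3.53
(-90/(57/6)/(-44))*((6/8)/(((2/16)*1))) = 270/209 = 1.29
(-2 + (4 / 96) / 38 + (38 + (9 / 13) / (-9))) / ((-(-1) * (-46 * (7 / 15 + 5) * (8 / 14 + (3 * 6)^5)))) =-2981419 / 39434770029824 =-0.00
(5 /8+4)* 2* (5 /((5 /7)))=259 /4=64.75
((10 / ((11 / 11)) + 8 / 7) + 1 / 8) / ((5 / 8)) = 631 / 35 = 18.03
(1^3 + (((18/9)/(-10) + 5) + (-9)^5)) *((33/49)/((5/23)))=-224068944/1225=-182913.42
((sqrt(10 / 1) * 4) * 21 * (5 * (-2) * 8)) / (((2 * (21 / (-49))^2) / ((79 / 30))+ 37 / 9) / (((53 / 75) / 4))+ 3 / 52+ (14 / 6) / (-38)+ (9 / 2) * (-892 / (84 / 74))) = 454050338560 * sqrt(10) / 237301200869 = 6.05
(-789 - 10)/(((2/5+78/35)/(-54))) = 755055/46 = 16414.24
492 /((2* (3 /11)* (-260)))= -451 /130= -3.47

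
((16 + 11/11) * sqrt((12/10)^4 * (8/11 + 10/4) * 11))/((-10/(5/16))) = -153 * sqrt(142)/400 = -4.56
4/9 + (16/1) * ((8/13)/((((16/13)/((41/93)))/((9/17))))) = 10964/4743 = 2.31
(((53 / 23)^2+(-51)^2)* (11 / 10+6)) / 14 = 48945199 / 37030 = 1321.77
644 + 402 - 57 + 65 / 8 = 7977 / 8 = 997.12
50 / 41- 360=-14710 / 41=-358.78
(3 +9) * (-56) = -672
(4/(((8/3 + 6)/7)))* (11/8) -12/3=23/52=0.44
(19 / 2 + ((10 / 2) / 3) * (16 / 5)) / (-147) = -89 / 882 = -0.10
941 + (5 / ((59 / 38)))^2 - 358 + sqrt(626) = sqrt(626) + 2065523 / 3481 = 618.39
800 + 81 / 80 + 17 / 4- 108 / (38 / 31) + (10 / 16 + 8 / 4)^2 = 4402211 / 6080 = 724.05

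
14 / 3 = 4.67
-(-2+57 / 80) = 103 / 80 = 1.29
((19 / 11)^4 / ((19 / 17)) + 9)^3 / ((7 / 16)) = 245147735570797568 / 21968998637047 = 11158.80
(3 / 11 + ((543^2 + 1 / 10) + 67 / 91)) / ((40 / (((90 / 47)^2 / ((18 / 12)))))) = 79689138957 / 4422418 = 18019.36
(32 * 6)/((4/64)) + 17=3089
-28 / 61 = -0.46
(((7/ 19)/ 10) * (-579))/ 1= -4053/ 190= -21.33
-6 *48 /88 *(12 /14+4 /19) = -3.49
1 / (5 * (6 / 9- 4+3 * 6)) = 3 / 220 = 0.01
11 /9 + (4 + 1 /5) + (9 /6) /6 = 1021 /180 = 5.67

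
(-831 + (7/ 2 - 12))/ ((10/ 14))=-11753/ 10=-1175.30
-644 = -644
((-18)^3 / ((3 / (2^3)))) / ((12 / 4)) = -5184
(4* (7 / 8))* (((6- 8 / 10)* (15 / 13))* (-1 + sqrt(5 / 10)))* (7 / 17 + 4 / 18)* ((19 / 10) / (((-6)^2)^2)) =-12901 / 660960 + 12901* sqrt(2) / 1321920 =-0.01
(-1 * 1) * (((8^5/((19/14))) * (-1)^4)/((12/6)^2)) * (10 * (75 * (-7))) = 602112000/19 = 31690105.26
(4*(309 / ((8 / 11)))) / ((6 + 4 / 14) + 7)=7931 / 62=127.92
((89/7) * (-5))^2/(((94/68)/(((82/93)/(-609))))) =-552093700/130435011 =-4.23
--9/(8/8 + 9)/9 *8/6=2/15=0.13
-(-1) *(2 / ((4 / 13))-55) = -97 / 2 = -48.50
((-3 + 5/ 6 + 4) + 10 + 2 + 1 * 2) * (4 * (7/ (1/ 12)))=5320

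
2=2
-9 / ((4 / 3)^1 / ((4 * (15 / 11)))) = -405 / 11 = -36.82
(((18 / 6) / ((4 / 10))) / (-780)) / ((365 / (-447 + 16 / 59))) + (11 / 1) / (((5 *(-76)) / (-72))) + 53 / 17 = 3771556439 / 723403720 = 5.21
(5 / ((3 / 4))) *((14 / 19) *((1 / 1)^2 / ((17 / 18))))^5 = 6775033466880 / 3515706497843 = 1.93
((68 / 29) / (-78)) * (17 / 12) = -289 / 6786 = -0.04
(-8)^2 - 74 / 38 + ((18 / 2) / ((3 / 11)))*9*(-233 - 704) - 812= -5301740 / 19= -279038.95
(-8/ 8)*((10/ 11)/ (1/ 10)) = -100/ 11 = -9.09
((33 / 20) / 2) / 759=1 / 920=0.00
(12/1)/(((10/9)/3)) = 32.40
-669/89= -7.52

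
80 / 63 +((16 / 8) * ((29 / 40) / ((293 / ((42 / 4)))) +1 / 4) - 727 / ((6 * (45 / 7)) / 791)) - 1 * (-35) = -6588562031 / 443016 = -14872.06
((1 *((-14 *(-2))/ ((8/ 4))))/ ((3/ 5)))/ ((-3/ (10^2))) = -7000/ 9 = -777.78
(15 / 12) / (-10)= -0.12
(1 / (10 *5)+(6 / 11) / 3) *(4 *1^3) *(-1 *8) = -1776 / 275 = -6.46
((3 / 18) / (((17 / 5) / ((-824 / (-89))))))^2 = 4243600 / 20602521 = 0.21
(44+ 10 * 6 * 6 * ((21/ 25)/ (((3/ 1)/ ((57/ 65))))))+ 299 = 140203/ 325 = 431.39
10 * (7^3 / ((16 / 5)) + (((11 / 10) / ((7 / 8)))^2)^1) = 2131851 / 1960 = 1087.68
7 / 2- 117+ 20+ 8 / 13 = -2415 / 26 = -92.88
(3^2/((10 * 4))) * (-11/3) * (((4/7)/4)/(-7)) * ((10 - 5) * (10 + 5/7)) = 2475/2744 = 0.90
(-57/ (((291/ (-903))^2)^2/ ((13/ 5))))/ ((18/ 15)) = -2027509676647/ 177058562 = -11451.07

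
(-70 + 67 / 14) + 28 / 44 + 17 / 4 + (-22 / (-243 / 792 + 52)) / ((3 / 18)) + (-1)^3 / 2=-88803243 / 1401092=-63.38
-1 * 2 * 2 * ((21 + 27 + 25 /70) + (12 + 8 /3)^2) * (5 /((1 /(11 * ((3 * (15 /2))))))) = -1304167.86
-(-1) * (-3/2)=-3/2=-1.50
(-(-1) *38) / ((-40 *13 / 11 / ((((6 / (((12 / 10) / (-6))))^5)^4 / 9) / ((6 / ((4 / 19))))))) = -14205417930000000000000000000 / 13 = -1092724456153846153846154000.00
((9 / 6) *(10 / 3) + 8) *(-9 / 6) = -39 / 2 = -19.50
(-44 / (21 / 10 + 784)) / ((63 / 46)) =-0.04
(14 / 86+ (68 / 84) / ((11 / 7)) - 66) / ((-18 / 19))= 880574 / 12771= 68.95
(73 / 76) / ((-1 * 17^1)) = -73 / 1292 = -0.06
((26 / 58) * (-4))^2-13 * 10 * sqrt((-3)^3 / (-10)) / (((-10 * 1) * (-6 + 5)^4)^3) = 39 * sqrt(30) / 1000 + 2704 / 841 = 3.43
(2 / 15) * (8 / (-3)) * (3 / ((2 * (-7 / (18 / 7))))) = 48 / 245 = 0.20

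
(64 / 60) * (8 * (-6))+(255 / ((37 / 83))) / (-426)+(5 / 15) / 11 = -45523597 / 866910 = -52.51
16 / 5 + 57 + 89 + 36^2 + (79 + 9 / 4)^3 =172103089 / 320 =537822.15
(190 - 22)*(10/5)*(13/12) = 364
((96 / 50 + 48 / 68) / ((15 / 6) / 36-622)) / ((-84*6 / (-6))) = -6696 / 133217525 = -0.00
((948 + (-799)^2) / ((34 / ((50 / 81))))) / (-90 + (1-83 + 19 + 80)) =-15983725 / 100521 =-159.01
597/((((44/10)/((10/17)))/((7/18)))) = 31.04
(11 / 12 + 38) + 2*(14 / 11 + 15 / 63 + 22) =85.94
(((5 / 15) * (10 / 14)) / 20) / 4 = 1 / 336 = 0.00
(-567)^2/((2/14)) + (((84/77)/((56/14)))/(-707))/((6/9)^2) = 2250423.00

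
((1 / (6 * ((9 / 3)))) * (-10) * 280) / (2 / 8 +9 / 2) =-5600 / 171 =-32.75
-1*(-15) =15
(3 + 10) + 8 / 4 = 15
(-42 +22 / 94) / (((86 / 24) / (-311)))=3624.90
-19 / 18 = -1.06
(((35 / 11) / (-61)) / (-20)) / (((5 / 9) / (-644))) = -10143 / 3355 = -3.02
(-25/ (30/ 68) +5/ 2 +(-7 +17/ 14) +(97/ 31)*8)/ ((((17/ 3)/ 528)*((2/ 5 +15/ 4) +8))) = -80020160/ 298809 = -267.80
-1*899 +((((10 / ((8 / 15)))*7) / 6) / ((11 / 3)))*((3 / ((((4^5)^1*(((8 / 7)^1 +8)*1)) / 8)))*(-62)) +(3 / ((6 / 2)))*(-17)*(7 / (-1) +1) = -287618831 / 360448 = -797.95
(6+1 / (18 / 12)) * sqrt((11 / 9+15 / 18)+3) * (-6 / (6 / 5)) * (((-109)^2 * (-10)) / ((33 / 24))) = 6476099.11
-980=-980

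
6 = 6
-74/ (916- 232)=-0.11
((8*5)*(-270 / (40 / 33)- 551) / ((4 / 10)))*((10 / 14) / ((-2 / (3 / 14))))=1160625 / 196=5921.56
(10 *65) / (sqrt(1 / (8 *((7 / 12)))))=650 *sqrt(42) / 3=1404.16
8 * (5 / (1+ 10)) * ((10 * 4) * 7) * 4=44800 / 11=4072.73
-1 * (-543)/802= 543/802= 0.68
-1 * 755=-755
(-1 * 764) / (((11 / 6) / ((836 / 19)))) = -18336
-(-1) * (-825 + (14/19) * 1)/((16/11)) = -172271/304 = -566.68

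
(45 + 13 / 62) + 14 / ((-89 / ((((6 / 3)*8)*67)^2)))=-180725.31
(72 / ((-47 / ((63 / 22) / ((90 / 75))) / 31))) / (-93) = 630 / 517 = 1.22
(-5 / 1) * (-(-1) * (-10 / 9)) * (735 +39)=4300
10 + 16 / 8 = 12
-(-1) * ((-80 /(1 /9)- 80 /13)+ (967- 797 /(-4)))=22885 /52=440.10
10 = 10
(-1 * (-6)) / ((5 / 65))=78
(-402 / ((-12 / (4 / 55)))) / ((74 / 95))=3.13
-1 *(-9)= 9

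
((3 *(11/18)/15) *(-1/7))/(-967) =11/609210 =0.00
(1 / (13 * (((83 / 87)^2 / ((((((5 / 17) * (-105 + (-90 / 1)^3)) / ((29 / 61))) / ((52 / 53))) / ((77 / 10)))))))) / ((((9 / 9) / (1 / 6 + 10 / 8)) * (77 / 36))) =-3342.28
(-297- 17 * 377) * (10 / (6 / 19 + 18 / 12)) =-2548280 / 69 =-36931.59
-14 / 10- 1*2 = -17 / 5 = -3.40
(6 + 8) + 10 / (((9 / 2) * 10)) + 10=24.22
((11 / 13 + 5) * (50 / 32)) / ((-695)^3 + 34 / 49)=-23275 / 855369649732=-0.00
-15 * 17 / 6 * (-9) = 765 / 2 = 382.50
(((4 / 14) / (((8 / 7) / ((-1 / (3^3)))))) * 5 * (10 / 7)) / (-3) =25 / 1134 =0.02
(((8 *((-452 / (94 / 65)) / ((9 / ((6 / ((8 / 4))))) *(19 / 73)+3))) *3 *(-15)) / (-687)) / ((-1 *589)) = 10723700 / 145806361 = 0.07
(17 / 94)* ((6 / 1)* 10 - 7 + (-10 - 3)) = 340 / 47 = 7.23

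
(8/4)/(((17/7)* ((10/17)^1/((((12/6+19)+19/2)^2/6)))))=217.06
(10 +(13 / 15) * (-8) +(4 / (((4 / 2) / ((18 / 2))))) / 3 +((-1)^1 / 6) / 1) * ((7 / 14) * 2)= 89 / 10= 8.90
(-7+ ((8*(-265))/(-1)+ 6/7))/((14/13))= 192361/98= 1962.87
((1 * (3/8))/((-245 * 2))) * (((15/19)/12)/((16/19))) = -0.00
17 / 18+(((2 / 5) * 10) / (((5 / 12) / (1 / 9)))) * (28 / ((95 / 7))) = 26891 / 8550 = 3.15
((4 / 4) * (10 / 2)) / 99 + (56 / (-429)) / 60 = 0.05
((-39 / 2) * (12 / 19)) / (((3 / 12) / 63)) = -58968 / 19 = -3103.58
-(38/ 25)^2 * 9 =-20.79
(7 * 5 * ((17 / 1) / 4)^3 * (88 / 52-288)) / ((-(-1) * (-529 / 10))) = 1600041275 / 110032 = 14541.60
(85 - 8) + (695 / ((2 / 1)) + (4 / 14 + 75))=499.79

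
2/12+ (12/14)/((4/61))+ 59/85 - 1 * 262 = -442801/1785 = -248.07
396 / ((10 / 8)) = 1584 / 5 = 316.80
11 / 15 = 0.73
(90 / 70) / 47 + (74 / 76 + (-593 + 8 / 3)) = -22103497 / 37506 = -589.33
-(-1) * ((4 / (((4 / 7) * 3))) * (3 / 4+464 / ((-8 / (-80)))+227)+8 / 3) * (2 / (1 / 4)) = 90886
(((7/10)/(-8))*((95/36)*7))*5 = -4655/576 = -8.08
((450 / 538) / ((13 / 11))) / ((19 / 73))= 2.72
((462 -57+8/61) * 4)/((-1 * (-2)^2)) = -24713/61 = -405.13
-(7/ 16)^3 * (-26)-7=-9877/ 2048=-4.82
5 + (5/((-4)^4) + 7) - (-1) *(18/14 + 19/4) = 32355/1792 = 18.06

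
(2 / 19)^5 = 32 / 2476099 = 0.00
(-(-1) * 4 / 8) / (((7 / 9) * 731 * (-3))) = -3 / 10234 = -0.00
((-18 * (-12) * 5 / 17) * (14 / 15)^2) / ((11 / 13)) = 61152 / 935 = 65.40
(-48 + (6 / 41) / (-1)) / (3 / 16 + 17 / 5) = -22560 / 1681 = -13.42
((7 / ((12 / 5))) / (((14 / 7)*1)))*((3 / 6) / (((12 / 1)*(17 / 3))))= 35 / 3264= 0.01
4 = 4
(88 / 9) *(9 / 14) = 44 / 7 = 6.29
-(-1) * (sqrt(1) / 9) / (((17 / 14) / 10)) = 140 / 153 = 0.92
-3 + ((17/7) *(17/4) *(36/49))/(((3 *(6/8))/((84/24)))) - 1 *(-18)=1313/49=26.80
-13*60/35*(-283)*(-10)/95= -663.88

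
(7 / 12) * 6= 7 / 2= 3.50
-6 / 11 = -0.55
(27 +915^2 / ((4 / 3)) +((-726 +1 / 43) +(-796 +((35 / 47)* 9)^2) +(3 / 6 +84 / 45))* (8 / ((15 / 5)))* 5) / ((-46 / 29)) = -60321271743409 / 157298472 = -383482.88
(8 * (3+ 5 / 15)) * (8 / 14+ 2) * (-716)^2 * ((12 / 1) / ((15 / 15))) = 2952898560 / 7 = 421842651.43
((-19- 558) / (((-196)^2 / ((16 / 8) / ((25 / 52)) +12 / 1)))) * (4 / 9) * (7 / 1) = -0.76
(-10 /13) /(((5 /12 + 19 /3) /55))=-2200 /351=-6.27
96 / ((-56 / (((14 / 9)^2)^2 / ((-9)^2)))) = -21952 / 177147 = -0.12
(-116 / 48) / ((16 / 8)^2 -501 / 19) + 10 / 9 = 18653 / 15300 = 1.22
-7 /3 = -2.33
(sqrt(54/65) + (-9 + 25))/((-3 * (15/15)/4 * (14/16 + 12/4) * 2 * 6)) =-128/279- 8 * sqrt(390)/6045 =-0.48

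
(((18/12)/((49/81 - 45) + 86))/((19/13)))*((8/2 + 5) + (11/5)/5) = 186381/800375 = 0.23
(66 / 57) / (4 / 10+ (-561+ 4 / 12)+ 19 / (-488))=-161040 / 77927303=-0.00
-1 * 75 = -75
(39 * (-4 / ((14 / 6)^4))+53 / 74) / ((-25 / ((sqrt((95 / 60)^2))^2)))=291619771 / 639626400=0.46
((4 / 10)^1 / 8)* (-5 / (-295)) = 1 / 1180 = 0.00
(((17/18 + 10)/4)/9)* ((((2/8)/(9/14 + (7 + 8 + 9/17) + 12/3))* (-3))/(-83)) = 23443/172144656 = 0.00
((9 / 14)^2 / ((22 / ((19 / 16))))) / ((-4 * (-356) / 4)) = 1539 / 24561152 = 0.00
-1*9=-9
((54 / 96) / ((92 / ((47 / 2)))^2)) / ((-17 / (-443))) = 8807283 / 9208832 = 0.96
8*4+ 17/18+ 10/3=653/18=36.28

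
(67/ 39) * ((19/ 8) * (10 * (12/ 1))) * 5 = 31825/ 13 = 2448.08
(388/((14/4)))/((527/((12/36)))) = 776/11067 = 0.07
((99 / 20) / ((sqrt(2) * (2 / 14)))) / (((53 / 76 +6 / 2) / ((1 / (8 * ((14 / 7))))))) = 13167 * sqrt(2) / 44960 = 0.41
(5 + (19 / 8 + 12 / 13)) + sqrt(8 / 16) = sqrt(2) / 2 + 863 / 104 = 9.01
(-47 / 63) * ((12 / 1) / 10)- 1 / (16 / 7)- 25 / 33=-2.09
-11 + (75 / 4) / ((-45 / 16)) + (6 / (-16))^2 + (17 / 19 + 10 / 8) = -56111 / 3648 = -15.38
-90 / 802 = -0.11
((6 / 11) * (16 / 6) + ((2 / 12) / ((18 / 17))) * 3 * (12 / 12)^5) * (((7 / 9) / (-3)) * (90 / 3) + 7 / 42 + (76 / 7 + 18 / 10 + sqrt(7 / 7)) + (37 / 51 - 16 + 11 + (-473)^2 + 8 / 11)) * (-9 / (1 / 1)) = -2873001058157 / 740520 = -3879707.58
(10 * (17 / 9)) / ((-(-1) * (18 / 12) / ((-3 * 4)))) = -1360 / 9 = -151.11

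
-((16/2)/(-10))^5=1024/3125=0.33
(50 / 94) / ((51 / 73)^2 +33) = 0.02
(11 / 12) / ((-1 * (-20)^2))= -11 / 4800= -0.00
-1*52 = -52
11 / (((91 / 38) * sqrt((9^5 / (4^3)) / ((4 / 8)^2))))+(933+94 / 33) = 227656985 / 243243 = 935.92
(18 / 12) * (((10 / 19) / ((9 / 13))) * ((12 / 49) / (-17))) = -260 / 15827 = -0.02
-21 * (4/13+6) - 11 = -143.46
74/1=74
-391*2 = -782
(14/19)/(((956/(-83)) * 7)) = -83/9082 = -0.01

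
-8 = -8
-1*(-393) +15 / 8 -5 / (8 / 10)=3109 / 8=388.62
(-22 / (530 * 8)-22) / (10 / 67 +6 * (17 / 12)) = -3125617 / 1228540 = -2.54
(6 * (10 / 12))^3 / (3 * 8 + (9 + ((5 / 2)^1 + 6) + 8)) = 250 / 99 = 2.53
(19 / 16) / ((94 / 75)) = 1425 / 1504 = 0.95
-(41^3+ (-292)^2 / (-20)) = -323289 / 5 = -64657.80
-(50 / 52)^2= -625 / 676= -0.92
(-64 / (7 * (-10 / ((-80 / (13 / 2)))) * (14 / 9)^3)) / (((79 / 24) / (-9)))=20155392 / 2465827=8.17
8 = 8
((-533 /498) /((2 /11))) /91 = -451 /6972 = -0.06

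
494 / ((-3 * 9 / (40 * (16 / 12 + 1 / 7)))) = -612560 / 567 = -1080.35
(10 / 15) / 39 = 2 / 117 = 0.02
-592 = -592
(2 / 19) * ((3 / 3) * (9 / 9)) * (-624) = -1248 / 19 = -65.68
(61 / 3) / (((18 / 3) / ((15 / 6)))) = 305 / 36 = 8.47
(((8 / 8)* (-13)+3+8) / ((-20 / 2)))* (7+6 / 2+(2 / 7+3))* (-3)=-279 / 35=-7.97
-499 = -499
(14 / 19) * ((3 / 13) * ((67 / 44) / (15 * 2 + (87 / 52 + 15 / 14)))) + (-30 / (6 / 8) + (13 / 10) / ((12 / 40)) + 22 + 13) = -1641016 / 2491071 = -0.66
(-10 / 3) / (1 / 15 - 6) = 50 / 89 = 0.56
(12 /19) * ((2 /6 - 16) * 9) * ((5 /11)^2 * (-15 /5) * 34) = 4314600 /2299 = 1876.73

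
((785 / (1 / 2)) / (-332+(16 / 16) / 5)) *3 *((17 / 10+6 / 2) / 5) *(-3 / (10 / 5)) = 22137 / 1106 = 20.02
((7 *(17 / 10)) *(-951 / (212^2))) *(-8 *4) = 113169 / 14045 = 8.06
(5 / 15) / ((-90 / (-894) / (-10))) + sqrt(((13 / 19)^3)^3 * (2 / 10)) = -298 / 9 + 28561 * sqrt(1235) / 12380495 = -33.03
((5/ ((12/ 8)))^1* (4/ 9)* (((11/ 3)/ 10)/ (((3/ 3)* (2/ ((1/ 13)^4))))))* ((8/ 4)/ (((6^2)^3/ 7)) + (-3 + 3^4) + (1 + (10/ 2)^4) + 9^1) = 182961581/ 26983975824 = 0.01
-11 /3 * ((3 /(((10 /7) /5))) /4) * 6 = -57.75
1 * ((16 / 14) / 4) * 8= 16 / 7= 2.29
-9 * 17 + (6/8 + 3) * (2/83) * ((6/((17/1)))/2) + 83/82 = -8791724/57851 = -151.97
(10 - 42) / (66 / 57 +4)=-304 / 49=-6.20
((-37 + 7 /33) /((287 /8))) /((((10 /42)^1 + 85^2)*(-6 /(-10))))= -4856 /20529069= -0.00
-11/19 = -0.58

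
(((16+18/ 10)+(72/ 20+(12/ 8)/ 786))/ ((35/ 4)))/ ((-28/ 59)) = -3308307/ 641900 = -5.15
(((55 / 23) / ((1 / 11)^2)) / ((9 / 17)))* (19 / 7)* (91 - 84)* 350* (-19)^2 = 271597537750 / 207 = 1312065399.76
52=52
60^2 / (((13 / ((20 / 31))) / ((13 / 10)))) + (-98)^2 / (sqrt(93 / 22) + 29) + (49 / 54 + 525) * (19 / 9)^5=41157740753123131 / 1819693310634- 9604 * sqrt(2046) / 18409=22594.36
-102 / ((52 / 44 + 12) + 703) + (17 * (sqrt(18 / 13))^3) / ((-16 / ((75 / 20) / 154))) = -187 / 1313 - 6885 * sqrt(26) / 832832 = -0.18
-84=-84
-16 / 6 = -8 / 3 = -2.67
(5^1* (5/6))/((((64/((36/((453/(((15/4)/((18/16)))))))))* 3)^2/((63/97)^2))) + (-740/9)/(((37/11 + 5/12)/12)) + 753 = 6741727822071289/13702754546048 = 492.00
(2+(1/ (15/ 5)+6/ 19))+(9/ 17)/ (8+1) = 2624/ 969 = 2.71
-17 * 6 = -102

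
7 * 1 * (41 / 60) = 287 / 60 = 4.78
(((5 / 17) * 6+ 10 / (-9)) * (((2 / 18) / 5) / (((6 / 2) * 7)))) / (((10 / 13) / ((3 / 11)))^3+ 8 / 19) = 208715 / 6898191048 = 0.00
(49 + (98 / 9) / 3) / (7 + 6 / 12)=2842 / 405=7.02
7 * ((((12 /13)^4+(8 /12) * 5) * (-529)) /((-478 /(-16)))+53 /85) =-868222210793 /1740650145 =-498.79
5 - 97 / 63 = 218 / 63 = 3.46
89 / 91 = 0.98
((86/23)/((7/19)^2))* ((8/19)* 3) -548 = -578380/1127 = -513.20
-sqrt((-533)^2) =-533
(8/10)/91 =4/455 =0.01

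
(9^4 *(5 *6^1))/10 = 19683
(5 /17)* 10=50 /17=2.94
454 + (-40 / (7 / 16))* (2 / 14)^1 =21606 / 49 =440.94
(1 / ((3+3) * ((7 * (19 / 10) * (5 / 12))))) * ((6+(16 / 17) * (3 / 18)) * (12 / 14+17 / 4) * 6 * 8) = 45.39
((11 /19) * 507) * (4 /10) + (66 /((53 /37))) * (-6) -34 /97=-77846656 /488395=-159.39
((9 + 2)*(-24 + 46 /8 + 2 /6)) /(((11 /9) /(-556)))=89655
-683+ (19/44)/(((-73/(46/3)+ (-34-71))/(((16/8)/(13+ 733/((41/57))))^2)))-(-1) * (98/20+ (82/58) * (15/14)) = -34144815735041826503/50466393058026330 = -676.59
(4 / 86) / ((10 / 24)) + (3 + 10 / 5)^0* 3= 669 / 215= 3.11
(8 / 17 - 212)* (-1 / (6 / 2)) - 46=1250 / 51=24.51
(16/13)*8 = 128/13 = 9.85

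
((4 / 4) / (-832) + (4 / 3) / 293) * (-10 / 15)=-2449 / 1096992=-0.00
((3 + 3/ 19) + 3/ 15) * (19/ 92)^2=6061/ 42320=0.14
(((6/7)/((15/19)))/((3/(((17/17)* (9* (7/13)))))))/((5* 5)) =114/1625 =0.07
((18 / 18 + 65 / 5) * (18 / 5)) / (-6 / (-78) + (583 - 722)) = -78 / 215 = -0.36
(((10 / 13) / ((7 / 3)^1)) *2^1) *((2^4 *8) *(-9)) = -69120 / 91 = -759.56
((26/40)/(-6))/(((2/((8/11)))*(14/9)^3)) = -3159/301840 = -0.01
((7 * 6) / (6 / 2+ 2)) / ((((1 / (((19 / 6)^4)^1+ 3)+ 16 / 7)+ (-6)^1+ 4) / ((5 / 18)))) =6576241 / 832470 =7.90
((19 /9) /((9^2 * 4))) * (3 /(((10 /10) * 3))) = 19 /2916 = 0.01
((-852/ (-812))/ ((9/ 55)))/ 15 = 781/ 1827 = 0.43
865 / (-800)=-173 / 160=-1.08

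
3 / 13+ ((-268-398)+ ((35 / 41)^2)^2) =-24437453330 / 36734893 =-665.24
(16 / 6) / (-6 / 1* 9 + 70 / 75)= -10 / 199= -0.05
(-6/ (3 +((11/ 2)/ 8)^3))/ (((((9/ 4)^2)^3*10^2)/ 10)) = -16777216/ 12062824965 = -0.00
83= 83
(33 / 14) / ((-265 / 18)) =-297 / 1855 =-0.16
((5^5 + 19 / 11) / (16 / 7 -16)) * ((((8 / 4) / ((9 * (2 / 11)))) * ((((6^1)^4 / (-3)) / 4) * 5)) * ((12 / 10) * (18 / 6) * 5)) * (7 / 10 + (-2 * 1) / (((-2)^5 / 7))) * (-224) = -690132807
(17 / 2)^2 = 289 / 4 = 72.25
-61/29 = -2.10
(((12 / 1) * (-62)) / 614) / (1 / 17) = -6324 / 307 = -20.60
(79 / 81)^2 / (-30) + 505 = 99392909 / 196830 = 504.97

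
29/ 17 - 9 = -124/ 17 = -7.29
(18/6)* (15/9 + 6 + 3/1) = 32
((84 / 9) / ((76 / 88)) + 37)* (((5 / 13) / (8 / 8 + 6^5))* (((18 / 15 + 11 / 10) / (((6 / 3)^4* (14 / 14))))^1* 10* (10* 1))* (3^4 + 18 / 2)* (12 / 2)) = 70509375 / 3841838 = 18.35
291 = 291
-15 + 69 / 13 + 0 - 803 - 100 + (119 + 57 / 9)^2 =1731103 / 117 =14795.75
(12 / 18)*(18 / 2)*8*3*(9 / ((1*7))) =1296 / 7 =185.14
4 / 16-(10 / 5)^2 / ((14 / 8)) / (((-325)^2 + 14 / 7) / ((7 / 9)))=950579 / 3802572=0.25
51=51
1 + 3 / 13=16 / 13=1.23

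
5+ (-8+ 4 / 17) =-47 / 17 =-2.76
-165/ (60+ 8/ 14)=-1155/ 424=-2.72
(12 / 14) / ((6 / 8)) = 8 / 7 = 1.14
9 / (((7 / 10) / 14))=180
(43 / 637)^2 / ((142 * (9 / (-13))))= -1849 / 39890214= -0.00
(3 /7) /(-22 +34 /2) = -3 /35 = -0.09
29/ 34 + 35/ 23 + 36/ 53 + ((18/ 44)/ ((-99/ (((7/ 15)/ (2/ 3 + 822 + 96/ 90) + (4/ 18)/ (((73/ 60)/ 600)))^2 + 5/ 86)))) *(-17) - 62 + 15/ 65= 1790308367218120671120981/ 2280769099319022591136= 784.96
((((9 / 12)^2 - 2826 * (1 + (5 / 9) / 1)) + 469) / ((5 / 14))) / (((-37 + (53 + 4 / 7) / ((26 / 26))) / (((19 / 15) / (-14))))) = 2785153 / 46400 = 60.02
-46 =-46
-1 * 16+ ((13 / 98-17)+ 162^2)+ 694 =2636703 / 98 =26905.13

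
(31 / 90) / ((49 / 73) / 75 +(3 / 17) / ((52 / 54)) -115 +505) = 2500615 / 2832736899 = 0.00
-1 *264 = -264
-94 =-94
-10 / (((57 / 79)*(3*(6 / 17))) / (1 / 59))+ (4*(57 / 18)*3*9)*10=103506425 / 30267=3419.78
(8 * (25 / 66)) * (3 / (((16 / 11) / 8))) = 50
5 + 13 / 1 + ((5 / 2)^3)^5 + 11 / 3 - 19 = 91552996519 / 98304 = 931325.24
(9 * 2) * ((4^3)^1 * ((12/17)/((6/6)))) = 13824/17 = 813.18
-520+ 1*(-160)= -680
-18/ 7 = -2.57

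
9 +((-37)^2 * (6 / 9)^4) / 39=15.93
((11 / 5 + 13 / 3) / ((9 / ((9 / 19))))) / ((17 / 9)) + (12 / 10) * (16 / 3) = 2126 / 323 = 6.58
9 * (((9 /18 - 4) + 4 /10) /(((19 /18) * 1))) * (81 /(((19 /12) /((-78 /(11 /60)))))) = 2284487712 /3971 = 575292.80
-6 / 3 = -2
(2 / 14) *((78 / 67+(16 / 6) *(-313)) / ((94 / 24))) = -670136 / 22043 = -30.40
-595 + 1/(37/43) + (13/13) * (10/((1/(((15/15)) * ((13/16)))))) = -173371/296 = -585.71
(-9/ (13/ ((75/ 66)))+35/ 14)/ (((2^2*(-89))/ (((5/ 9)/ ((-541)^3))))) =1225/ 72547147370412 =0.00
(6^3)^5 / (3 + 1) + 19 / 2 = 235092492307 / 2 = 117546246153.50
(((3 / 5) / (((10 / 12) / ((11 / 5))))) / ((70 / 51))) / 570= 1683 / 831250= 0.00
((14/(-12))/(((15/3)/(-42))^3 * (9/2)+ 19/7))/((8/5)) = -12005/44563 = -0.27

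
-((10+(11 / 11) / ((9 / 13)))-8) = -31 / 9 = -3.44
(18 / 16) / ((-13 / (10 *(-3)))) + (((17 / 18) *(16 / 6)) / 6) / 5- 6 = -69917 / 21060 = -3.32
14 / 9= 1.56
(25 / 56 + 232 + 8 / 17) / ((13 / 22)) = 2439107 / 6188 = 394.17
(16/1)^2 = 256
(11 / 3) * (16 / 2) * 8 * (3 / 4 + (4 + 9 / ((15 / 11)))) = 39952 / 15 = 2663.47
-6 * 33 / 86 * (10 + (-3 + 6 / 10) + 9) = -8217 / 215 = -38.22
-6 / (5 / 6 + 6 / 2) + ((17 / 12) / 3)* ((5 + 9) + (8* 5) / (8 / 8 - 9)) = 247 / 92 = 2.68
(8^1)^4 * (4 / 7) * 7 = 16384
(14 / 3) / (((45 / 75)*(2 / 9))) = 35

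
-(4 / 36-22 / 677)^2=-229441 / 37124649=-0.01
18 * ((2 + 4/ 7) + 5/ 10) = 55.29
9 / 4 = 2.25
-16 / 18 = -8 / 9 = -0.89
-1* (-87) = 87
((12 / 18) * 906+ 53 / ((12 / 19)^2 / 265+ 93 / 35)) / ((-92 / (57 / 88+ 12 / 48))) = -6.09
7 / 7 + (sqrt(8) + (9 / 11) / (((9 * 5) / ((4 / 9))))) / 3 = 2 * sqrt(2) / 3 + 1489 / 1485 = 1.95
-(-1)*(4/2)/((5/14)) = 28/5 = 5.60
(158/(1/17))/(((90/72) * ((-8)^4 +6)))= 5372/10255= 0.52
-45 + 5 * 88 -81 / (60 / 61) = 6253 / 20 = 312.65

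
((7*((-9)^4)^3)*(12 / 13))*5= 118620405322020 / 13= 9124646563232.31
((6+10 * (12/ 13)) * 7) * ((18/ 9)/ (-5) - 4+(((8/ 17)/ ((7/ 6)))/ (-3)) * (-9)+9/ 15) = -305118/ 1105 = -276.12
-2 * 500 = -1000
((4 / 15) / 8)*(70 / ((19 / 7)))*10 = 490 / 57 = 8.60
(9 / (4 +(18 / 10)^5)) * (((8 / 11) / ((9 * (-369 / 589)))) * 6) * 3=-29450000 / 32268599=-0.91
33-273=-240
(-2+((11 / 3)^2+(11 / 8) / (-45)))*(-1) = -4109 / 360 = -11.41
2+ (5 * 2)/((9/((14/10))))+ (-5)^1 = -13/9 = -1.44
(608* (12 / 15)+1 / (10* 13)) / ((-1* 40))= -63233 / 5200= -12.16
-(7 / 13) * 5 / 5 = -7 / 13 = -0.54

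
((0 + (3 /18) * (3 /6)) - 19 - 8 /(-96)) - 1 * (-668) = 3895 /6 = 649.17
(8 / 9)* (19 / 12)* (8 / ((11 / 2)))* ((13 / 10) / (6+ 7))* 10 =608 / 297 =2.05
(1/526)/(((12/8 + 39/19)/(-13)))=-0.01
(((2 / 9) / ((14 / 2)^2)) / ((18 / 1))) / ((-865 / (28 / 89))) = -4 / 43650495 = -0.00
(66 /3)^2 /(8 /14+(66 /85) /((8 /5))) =230384 /503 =458.02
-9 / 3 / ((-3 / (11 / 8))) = 1.38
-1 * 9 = -9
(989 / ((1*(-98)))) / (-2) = 989 / 196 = 5.05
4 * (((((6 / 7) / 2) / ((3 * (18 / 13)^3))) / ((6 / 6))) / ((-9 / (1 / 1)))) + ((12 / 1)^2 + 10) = 14143319 / 91854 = 153.98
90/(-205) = -18/41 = -0.44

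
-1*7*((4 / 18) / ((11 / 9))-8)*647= 389494 / 11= 35408.55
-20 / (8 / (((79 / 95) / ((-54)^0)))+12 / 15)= -1975 / 1029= -1.92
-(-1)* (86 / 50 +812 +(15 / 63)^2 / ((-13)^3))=19709864186 / 24221925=813.72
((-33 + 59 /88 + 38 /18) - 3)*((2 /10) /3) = -26309 /11880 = -2.21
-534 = -534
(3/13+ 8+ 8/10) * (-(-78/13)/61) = 3522/3965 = 0.89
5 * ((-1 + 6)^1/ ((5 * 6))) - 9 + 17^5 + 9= 8519147/ 6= 1419857.83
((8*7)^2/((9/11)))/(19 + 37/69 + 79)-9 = 609835/20397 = 29.90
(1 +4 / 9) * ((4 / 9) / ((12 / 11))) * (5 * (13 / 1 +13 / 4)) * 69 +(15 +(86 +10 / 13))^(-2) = 23098401001 / 7001316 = 3299.15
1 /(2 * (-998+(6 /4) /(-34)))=-34 /67867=-0.00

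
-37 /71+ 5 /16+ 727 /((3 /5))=4128649 /3408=1211.46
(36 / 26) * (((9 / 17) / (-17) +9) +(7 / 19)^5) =115612304958 / 9302703943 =12.43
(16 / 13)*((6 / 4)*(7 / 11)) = 168 / 143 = 1.17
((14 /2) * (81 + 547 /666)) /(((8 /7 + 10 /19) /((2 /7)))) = 7247569 /73926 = 98.04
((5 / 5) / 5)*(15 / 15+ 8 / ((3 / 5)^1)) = 43 / 15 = 2.87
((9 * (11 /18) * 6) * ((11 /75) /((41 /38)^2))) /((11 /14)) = 222376 /42025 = 5.29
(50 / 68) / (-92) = -25 / 3128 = -0.01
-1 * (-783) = 783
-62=-62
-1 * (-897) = 897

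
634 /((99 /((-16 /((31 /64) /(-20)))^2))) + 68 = 2795124.43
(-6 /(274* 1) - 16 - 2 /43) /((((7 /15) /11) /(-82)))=1280736270 /41237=31057.94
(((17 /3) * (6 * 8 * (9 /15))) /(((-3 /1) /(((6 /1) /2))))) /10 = -16.32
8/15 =0.53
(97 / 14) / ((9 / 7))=97 / 18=5.39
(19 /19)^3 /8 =1 /8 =0.12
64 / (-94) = -32 / 47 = -0.68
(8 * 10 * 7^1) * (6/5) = 672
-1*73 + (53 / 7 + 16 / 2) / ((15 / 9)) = -2228 / 35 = -63.66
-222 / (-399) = 74 / 133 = 0.56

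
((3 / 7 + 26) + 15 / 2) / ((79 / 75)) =35625 / 1106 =32.21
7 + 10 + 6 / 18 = 52 / 3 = 17.33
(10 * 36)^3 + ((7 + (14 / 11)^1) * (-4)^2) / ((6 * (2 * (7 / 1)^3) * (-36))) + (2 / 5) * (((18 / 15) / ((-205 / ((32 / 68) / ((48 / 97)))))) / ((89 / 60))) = 1052986552779559891 / 22569156225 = 46656000.00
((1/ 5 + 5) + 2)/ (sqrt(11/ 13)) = 36 * sqrt(143)/ 55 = 7.83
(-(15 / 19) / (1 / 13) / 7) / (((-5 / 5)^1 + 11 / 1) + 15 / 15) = -195 / 1463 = -0.13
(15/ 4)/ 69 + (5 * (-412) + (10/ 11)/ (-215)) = -2059.95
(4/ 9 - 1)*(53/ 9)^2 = -14045/ 729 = -19.27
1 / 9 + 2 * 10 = 181 / 9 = 20.11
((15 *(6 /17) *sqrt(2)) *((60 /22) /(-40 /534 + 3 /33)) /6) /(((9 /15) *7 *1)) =200250 *sqrt(2) /5593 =50.63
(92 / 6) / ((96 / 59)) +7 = 2365 / 144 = 16.42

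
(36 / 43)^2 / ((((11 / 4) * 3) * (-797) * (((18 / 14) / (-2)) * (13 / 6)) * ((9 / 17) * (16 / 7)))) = 13328 / 210732379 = 0.00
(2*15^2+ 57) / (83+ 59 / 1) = 507 / 142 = 3.57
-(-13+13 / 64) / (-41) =-819 / 2624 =-0.31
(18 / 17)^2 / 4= 81 / 289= 0.28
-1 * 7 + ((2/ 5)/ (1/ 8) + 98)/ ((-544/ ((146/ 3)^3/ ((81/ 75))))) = -492280007/ 24786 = -19861.21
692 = 692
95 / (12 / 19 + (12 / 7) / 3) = 2527 / 32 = 78.97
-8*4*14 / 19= -23.58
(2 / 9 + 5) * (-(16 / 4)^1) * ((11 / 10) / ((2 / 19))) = -9823 / 45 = -218.29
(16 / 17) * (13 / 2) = 6.12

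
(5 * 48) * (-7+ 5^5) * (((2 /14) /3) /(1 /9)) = 2244960 /7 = 320708.57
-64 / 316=-16 / 79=-0.20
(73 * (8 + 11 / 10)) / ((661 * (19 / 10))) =6643 / 12559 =0.53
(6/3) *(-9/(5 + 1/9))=-81/23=-3.52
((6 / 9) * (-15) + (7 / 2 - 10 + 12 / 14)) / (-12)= 73 / 56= 1.30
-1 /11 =-0.09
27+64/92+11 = 890/23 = 38.70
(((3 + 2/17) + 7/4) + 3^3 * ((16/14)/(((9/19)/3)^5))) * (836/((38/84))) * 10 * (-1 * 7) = -2074408811860/51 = -40674682585.49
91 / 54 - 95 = -5039 / 54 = -93.31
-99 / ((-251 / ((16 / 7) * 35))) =7920 / 251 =31.55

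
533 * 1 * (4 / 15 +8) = 66092 / 15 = 4406.13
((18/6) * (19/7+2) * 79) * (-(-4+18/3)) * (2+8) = -156420/7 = -22345.71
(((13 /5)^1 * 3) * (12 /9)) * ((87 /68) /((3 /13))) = 4901 /85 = 57.66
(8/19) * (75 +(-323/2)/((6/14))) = -7244/57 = -127.09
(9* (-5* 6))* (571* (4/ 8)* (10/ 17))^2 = -7615144.46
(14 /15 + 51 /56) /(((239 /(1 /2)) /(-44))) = -17039 /100380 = -0.17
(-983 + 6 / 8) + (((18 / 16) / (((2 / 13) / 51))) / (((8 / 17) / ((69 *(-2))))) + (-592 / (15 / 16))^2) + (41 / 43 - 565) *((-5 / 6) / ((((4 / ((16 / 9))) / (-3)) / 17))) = 57327551981 / 206400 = 277749.77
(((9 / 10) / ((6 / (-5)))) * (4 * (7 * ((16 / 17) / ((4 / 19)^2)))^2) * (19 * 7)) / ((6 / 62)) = -26328360667 / 289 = -91101594.00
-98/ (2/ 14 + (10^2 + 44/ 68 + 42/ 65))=-379015/ 392304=-0.97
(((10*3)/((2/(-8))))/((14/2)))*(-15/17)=1800/119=15.13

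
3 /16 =0.19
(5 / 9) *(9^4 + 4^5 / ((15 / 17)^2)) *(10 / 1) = 3544322 / 81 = 43757.06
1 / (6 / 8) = 4 / 3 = 1.33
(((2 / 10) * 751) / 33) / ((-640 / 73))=-54823 / 105600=-0.52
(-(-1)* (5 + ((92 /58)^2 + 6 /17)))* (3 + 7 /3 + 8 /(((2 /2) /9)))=300008 /493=608.54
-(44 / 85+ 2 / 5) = -78 / 85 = -0.92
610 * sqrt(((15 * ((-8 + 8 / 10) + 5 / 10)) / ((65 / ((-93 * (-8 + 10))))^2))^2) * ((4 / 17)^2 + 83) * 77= 3210358106.62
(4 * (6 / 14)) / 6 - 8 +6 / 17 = -876 / 119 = -7.36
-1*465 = -465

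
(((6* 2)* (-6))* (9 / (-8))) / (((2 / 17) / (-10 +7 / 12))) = -6483.38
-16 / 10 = -1.60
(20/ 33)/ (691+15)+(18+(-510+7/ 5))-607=-63929662/ 58245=-1097.60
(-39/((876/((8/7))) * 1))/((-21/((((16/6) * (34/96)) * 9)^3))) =63869/42924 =1.49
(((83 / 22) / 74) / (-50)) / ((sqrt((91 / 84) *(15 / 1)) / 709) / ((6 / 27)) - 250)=529623 *sqrt(65) / 10229558242857250 + 166890092 / 40918232971429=0.00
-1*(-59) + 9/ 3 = 62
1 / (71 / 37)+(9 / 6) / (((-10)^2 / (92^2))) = 226279 / 1775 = 127.48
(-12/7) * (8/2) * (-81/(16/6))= 1458/7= 208.29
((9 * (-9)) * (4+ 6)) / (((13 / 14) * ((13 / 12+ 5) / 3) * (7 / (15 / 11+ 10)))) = -7290000 / 10439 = -698.34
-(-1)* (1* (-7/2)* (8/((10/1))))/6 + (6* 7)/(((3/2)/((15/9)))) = 231/5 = 46.20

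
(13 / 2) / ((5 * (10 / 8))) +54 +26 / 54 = 55.52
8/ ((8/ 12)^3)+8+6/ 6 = 36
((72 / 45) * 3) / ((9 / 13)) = 104 / 15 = 6.93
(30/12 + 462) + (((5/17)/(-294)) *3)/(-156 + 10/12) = 720460897/1551046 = 464.50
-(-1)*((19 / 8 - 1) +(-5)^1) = -29 / 8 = -3.62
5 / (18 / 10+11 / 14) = 350 / 181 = 1.93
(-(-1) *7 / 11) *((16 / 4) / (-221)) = -28 / 2431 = -0.01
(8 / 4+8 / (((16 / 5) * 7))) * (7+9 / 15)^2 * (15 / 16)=35739 / 280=127.64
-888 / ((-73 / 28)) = 24864 / 73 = 340.60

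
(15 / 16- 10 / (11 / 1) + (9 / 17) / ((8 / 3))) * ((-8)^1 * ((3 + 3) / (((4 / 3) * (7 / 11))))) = -873 / 68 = -12.84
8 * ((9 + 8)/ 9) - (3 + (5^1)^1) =64/ 9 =7.11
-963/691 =-1.39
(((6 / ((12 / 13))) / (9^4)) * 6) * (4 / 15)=52 / 32805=0.00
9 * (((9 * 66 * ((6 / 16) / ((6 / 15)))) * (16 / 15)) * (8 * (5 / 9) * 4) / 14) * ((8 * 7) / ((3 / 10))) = 1267200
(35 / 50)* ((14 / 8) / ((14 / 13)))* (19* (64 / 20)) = 1729 / 25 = 69.16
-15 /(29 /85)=-1275 /29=-43.97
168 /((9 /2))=112 /3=37.33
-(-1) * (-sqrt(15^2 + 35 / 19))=-sqrt(81890) / 19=-15.06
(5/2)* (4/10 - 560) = -1399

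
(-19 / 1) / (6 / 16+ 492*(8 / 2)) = -152 / 15747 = -0.01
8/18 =4/9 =0.44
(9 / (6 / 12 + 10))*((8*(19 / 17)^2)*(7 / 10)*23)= 199272 / 1445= 137.90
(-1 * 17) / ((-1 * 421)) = 17 / 421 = 0.04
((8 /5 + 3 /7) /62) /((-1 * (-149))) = 71 /323330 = 0.00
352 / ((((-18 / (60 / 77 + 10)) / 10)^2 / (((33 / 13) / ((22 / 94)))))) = 25902640000 / 189189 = 136914.09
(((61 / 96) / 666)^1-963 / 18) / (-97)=3420515 / 6201792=0.55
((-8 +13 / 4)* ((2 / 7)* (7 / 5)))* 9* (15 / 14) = -18.32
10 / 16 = 5 / 8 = 0.62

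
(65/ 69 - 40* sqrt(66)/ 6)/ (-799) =-65/ 55131+20* sqrt(66)/ 2397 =0.07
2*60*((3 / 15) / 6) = 4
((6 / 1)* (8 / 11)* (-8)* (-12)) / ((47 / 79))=364032 / 517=704.12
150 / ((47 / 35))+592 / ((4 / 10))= 1591.70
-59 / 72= -0.82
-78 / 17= -4.59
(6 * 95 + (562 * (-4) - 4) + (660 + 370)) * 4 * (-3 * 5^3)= 978000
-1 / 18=-0.06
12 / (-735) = -4 / 245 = -0.02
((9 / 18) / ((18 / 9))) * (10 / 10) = 1 / 4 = 0.25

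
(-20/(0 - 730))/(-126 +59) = -2/4891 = -0.00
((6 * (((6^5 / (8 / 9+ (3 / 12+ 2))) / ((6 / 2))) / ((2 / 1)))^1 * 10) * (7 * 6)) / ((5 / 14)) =329204736 / 113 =2913316.25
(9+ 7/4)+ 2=51/4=12.75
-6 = -6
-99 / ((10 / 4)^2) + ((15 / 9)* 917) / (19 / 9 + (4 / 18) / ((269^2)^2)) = 587057429327293 / 829051434175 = 708.11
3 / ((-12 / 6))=-3 / 2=-1.50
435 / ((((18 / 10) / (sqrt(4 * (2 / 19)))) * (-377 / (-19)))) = 50 * sqrt(38) / 39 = 7.90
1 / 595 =0.00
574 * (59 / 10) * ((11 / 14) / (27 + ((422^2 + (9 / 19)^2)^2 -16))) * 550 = 190724131895 / 4132999018877556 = 0.00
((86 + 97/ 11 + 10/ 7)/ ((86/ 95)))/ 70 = 140809/ 92708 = 1.52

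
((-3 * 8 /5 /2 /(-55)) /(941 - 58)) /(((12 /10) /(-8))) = -16 /48565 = -0.00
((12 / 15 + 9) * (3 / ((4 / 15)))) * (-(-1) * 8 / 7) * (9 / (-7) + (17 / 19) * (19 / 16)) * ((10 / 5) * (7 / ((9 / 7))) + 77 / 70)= -5395 / 16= -337.19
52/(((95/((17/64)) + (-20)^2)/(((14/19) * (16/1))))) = 1768/2185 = 0.81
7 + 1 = 8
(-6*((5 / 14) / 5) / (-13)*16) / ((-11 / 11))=-0.53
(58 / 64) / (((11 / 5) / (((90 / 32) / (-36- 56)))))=-6525 / 518144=-0.01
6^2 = 36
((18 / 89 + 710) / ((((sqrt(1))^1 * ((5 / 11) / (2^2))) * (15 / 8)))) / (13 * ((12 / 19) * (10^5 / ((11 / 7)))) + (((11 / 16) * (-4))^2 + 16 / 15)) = 0.01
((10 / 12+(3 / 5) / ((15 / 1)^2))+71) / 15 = 17959 / 3750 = 4.79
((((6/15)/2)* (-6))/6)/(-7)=1/35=0.03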